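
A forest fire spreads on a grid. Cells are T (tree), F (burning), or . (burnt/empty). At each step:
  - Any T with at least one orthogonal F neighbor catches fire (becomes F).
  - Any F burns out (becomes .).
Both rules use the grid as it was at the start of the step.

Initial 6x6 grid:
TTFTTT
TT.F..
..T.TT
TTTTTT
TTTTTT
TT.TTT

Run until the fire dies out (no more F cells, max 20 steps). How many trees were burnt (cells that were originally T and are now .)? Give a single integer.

Step 1: +2 fires, +2 burnt (F count now 2)
Step 2: +3 fires, +2 burnt (F count now 3)
Step 3: +2 fires, +3 burnt (F count now 2)
Step 4: +0 fires, +2 burnt (F count now 0)
Fire out after step 4
Initially T: 27, now '.': 16
Total burnt (originally-T cells now '.'): 7

Answer: 7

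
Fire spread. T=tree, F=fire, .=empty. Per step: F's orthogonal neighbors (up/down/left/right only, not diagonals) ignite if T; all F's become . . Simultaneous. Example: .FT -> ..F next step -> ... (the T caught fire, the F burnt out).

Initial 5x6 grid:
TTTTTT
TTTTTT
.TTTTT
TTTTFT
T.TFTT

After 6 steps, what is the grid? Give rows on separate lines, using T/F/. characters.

Step 1: 5 trees catch fire, 2 burn out
  TTTTTT
  TTTTTT
  .TTTFT
  TTTF.F
  T.F.FT
Step 2: 5 trees catch fire, 5 burn out
  TTTTTT
  TTTTFT
  .TTF.F
  TTF...
  T....F
Step 3: 5 trees catch fire, 5 burn out
  TTTTFT
  TTTF.F
  .TF...
  TF....
  T.....
Step 4: 5 trees catch fire, 5 burn out
  TTTF.F
  TTF...
  .F....
  F.....
  T.....
Step 5: 3 trees catch fire, 5 burn out
  TTF...
  TF....
  ......
  ......
  F.....
Step 6: 2 trees catch fire, 3 burn out
  TF....
  F.....
  ......
  ......
  ......

TF....
F.....
......
......
......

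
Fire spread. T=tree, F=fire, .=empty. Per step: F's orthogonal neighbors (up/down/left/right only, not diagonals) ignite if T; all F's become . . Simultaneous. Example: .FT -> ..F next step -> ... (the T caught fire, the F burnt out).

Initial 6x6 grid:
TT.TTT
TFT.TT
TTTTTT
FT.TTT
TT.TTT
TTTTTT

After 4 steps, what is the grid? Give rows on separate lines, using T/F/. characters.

Step 1: 7 trees catch fire, 2 burn out
  TF.TTT
  F.F.TT
  FFTTTT
  .F.TTT
  FT.TTT
  TTTTTT
Step 2: 4 trees catch fire, 7 burn out
  F..TTT
  ....TT
  ..FTTT
  ...TTT
  .F.TTT
  FTTTTT
Step 3: 2 trees catch fire, 4 burn out
  ...TTT
  ....TT
  ...FTT
  ...TTT
  ...TTT
  .FTTTT
Step 4: 3 trees catch fire, 2 burn out
  ...TTT
  ....TT
  ....FT
  ...FTT
  ...TTT
  ..FTTT

...TTT
....TT
....FT
...FTT
...TTT
..FTTT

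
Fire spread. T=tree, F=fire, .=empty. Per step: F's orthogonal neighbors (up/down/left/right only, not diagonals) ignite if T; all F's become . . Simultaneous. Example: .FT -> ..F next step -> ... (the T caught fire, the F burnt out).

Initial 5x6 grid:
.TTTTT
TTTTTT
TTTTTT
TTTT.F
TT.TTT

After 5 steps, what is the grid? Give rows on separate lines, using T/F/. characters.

Step 1: 2 trees catch fire, 1 burn out
  .TTTTT
  TTTTTT
  TTTTTF
  TTTT..
  TT.TTF
Step 2: 3 trees catch fire, 2 burn out
  .TTTTT
  TTTTTF
  TTTTF.
  TTTT..
  TT.TF.
Step 3: 4 trees catch fire, 3 burn out
  .TTTTF
  TTTTF.
  TTTF..
  TTTT..
  TT.F..
Step 4: 4 trees catch fire, 4 burn out
  .TTTF.
  TTTF..
  TTF...
  TTTF..
  TT....
Step 5: 4 trees catch fire, 4 burn out
  .TTF..
  TTF...
  TF....
  TTF...
  TT....

.TTF..
TTF...
TF....
TTF...
TT....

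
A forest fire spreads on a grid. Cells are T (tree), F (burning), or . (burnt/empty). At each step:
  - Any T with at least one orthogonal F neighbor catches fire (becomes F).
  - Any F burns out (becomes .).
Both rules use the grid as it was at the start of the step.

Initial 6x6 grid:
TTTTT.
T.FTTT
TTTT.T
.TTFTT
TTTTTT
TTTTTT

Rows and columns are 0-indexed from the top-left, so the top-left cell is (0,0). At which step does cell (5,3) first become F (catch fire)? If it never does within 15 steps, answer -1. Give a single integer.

Step 1: cell (5,3)='T' (+7 fires, +2 burnt)
Step 2: cell (5,3)='F' (+9 fires, +7 burnt)
  -> target ignites at step 2
Step 3: cell (5,3)='.' (+9 fires, +9 burnt)
Step 4: cell (5,3)='.' (+4 fires, +9 burnt)
Step 5: cell (5,3)='.' (+1 fires, +4 burnt)
Step 6: cell (5,3)='.' (+0 fires, +1 burnt)
  fire out at step 6

2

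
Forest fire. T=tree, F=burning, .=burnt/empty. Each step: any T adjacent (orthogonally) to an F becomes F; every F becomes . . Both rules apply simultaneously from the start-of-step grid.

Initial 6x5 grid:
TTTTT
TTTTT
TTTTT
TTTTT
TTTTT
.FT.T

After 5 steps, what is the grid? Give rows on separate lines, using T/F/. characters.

Step 1: 2 trees catch fire, 1 burn out
  TTTTT
  TTTTT
  TTTTT
  TTTTT
  TFTTT
  ..F.T
Step 2: 3 trees catch fire, 2 burn out
  TTTTT
  TTTTT
  TTTTT
  TFTTT
  F.FTT
  ....T
Step 3: 4 trees catch fire, 3 burn out
  TTTTT
  TTTTT
  TFTTT
  F.FTT
  ...FT
  ....T
Step 4: 5 trees catch fire, 4 burn out
  TTTTT
  TFTTT
  F.FTT
  ...FT
  ....F
  ....T
Step 5: 6 trees catch fire, 5 burn out
  TFTTT
  F.FTT
  ...FT
  ....F
  .....
  ....F

TFTTT
F.FTT
...FT
....F
.....
....F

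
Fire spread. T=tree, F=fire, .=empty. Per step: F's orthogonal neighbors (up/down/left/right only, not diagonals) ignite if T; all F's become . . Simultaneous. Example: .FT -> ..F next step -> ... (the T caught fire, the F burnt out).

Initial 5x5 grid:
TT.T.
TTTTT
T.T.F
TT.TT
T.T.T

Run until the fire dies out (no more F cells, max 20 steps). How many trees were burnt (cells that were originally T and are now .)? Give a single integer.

Answer: 16

Derivation:
Step 1: +2 fires, +1 burnt (F count now 2)
Step 2: +3 fires, +2 burnt (F count now 3)
Step 3: +2 fires, +3 burnt (F count now 2)
Step 4: +2 fires, +2 burnt (F count now 2)
Step 5: +2 fires, +2 burnt (F count now 2)
Step 6: +2 fires, +2 burnt (F count now 2)
Step 7: +1 fires, +2 burnt (F count now 1)
Step 8: +2 fires, +1 burnt (F count now 2)
Step 9: +0 fires, +2 burnt (F count now 0)
Fire out after step 9
Initially T: 17, now '.': 24
Total burnt (originally-T cells now '.'): 16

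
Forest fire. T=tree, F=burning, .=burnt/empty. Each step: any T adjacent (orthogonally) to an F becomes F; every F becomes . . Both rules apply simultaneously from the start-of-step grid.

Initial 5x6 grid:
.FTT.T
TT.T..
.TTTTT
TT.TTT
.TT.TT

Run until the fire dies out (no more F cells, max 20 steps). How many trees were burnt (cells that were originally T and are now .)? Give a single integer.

Answer: 19

Derivation:
Step 1: +2 fires, +1 burnt (F count now 2)
Step 2: +3 fires, +2 burnt (F count now 3)
Step 3: +3 fires, +3 burnt (F count now 3)
Step 4: +3 fires, +3 burnt (F count now 3)
Step 5: +3 fires, +3 burnt (F count now 3)
Step 6: +2 fires, +3 burnt (F count now 2)
Step 7: +2 fires, +2 burnt (F count now 2)
Step 8: +1 fires, +2 burnt (F count now 1)
Step 9: +0 fires, +1 burnt (F count now 0)
Fire out after step 9
Initially T: 20, now '.': 29
Total burnt (originally-T cells now '.'): 19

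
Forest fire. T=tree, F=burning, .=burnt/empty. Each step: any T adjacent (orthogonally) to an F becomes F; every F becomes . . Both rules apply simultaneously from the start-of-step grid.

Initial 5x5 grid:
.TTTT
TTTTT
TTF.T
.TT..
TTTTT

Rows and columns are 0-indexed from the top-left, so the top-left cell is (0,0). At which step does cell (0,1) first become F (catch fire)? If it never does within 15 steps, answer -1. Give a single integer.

Step 1: cell (0,1)='T' (+3 fires, +1 burnt)
Step 2: cell (0,1)='T' (+6 fires, +3 burnt)
Step 3: cell (0,1)='F' (+6 fires, +6 burnt)
  -> target ignites at step 3
Step 4: cell (0,1)='.' (+4 fires, +6 burnt)
Step 5: cell (0,1)='.' (+0 fires, +4 burnt)
  fire out at step 5

3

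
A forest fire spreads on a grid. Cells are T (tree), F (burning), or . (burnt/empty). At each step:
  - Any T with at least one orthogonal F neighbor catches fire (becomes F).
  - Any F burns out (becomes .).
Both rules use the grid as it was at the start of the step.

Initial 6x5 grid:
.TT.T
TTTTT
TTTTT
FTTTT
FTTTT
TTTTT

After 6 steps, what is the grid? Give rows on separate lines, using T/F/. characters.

Step 1: 4 trees catch fire, 2 burn out
  .TT.T
  TTTTT
  FTTTT
  .FTTT
  .FTTT
  FTTTT
Step 2: 5 trees catch fire, 4 burn out
  .TT.T
  FTTTT
  .FTTT
  ..FTT
  ..FTT
  .FTTT
Step 3: 5 trees catch fire, 5 burn out
  .TT.T
  .FTTT
  ..FTT
  ...FT
  ...FT
  ..FTT
Step 4: 6 trees catch fire, 5 burn out
  .FT.T
  ..FTT
  ...FT
  ....F
  ....F
  ...FT
Step 5: 4 trees catch fire, 6 burn out
  ..F.T
  ...FT
  ....F
  .....
  .....
  ....F
Step 6: 1 trees catch fire, 4 burn out
  ....T
  ....F
  .....
  .....
  .....
  .....

....T
....F
.....
.....
.....
.....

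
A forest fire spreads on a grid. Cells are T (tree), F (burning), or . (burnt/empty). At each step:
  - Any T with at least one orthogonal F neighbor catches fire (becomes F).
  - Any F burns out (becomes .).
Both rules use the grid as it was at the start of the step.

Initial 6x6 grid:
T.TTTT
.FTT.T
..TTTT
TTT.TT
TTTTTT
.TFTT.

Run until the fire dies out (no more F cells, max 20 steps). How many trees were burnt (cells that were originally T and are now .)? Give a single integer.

Step 1: +4 fires, +2 burnt (F count now 4)
Step 2: +7 fires, +4 burnt (F count now 7)
Step 3: +5 fires, +7 burnt (F count now 5)
Step 4: +5 fires, +5 burnt (F count now 5)
Step 5: +3 fires, +5 burnt (F count now 3)
Step 6: +1 fires, +3 burnt (F count now 1)
Step 7: +0 fires, +1 burnt (F count now 0)
Fire out after step 7
Initially T: 26, now '.': 35
Total burnt (originally-T cells now '.'): 25

Answer: 25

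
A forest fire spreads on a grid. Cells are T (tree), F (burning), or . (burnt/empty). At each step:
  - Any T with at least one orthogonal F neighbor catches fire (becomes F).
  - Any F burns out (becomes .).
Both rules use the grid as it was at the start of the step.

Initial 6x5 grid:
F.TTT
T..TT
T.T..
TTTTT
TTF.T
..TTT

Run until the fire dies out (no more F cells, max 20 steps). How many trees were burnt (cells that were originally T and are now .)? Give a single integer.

Answer: 14

Derivation:
Step 1: +4 fires, +2 burnt (F count now 4)
Step 2: +6 fires, +4 burnt (F count now 6)
Step 3: +3 fires, +6 burnt (F count now 3)
Step 4: +1 fires, +3 burnt (F count now 1)
Step 5: +0 fires, +1 burnt (F count now 0)
Fire out after step 5
Initially T: 19, now '.': 25
Total burnt (originally-T cells now '.'): 14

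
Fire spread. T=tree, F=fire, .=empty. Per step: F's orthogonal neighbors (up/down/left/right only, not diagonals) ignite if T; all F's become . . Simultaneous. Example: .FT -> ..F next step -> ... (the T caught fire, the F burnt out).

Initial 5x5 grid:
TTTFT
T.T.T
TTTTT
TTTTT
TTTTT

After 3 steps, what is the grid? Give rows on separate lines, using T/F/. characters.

Step 1: 2 trees catch fire, 1 burn out
  TTF.F
  T.T.T
  TTTTT
  TTTTT
  TTTTT
Step 2: 3 trees catch fire, 2 burn out
  TF...
  T.F.F
  TTTTT
  TTTTT
  TTTTT
Step 3: 3 trees catch fire, 3 burn out
  F....
  T....
  TTFTF
  TTTTT
  TTTTT

F....
T....
TTFTF
TTTTT
TTTTT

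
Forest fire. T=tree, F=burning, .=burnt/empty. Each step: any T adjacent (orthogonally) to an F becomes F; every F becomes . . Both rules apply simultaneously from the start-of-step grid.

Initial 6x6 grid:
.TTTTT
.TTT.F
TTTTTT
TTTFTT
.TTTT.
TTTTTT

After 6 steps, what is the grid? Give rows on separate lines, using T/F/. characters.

Step 1: 6 trees catch fire, 2 burn out
  .TTTTF
  .TTT..
  TTTFTF
  TTF.FT
  .TTFT.
  TTTTTT
Step 2: 9 trees catch fire, 6 burn out
  .TTTF.
  .TTF..
  TTF.F.
  TF...F
  .TF.F.
  TTTFTT
Step 3: 7 trees catch fire, 9 burn out
  .TTF..
  .TF...
  TF....
  F.....
  .F....
  TTF.FT
Step 4: 5 trees catch fire, 7 burn out
  .TF...
  .F....
  F.....
  ......
  ......
  TF...F
Step 5: 2 trees catch fire, 5 burn out
  .F....
  ......
  ......
  ......
  ......
  F.....
Step 6: 0 trees catch fire, 2 burn out
  ......
  ......
  ......
  ......
  ......
  ......

......
......
......
......
......
......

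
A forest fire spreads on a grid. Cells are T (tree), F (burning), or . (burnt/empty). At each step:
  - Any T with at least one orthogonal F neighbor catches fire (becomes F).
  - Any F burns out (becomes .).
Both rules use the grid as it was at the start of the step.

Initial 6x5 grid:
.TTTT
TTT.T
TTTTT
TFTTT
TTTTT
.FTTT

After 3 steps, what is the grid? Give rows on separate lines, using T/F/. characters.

Step 1: 5 trees catch fire, 2 burn out
  .TTTT
  TTT.T
  TFTTT
  F.FTT
  TFTTT
  ..FTT
Step 2: 7 trees catch fire, 5 burn out
  .TTTT
  TFT.T
  F.FTT
  ...FT
  F.FTT
  ...FT
Step 3: 7 trees catch fire, 7 burn out
  .FTTT
  F.F.T
  ...FT
  ....F
  ...FT
  ....F

.FTTT
F.F.T
...FT
....F
...FT
....F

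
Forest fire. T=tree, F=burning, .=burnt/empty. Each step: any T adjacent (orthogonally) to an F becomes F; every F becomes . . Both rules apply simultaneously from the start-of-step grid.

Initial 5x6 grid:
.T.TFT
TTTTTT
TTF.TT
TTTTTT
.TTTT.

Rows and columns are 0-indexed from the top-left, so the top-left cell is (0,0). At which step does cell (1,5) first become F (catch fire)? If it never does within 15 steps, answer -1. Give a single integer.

Step 1: cell (1,5)='T' (+6 fires, +2 burnt)
Step 2: cell (1,5)='F' (+8 fires, +6 burnt)
  -> target ignites at step 2
Step 3: cell (1,5)='.' (+7 fires, +8 burnt)
Step 4: cell (1,5)='.' (+2 fires, +7 burnt)
Step 5: cell (1,5)='.' (+0 fires, +2 burnt)
  fire out at step 5

2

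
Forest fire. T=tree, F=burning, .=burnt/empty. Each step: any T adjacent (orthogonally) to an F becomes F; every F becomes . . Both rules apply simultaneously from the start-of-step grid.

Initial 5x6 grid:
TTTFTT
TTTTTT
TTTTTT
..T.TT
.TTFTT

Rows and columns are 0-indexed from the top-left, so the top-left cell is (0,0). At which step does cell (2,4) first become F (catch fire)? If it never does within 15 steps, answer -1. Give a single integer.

Step 1: cell (2,4)='T' (+5 fires, +2 burnt)
Step 2: cell (2,4)='T' (+9 fires, +5 burnt)
Step 3: cell (2,4)='F' (+6 fires, +9 burnt)
  -> target ignites at step 3
Step 4: cell (2,4)='.' (+3 fires, +6 burnt)
Step 5: cell (2,4)='.' (+1 fires, +3 burnt)
Step 6: cell (2,4)='.' (+0 fires, +1 burnt)
  fire out at step 6

3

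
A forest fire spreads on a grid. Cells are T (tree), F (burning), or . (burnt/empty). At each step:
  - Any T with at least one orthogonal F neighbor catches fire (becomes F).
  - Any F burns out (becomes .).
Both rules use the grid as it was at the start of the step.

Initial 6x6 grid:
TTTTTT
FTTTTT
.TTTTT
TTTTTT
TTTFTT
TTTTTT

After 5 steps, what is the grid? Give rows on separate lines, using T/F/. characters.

Step 1: 6 trees catch fire, 2 burn out
  FTTTTT
  .FTTTT
  .TTTTT
  TTTFTT
  TTF.FT
  TTTFTT
Step 2: 10 trees catch fire, 6 burn out
  .FTTTT
  ..FTTT
  .FTFTT
  TTF.FT
  TF...F
  TTF.FT
Step 3: 9 trees catch fire, 10 burn out
  ..FTTT
  ...FTT
  ..F.FT
  TF...F
  F.....
  TF...F
Step 4: 5 trees catch fire, 9 burn out
  ...FTT
  ....FT
  .....F
  F.....
  ......
  F.....
Step 5: 2 trees catch fire, 5 burn out
  ....FT
  .....F
  ......
  ......
  ......
  ......

....FT
.....F
......
......
......
......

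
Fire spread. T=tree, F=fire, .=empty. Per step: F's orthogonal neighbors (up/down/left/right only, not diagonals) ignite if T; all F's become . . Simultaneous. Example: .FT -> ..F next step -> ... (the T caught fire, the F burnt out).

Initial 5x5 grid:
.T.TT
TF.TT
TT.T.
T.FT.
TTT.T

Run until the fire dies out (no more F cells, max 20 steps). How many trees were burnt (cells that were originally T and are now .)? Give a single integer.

Step 1: +5 fires, +2 burnt (F count now 5)
Step 2: +3 fires, +5 burnt (F count now 3)
Step 3: +3 fires, +3 burnt (F count now 3)
Step 4: +2 fires, +3 burnt (F count now 2)
Step 5: +1 fires, +2 burnt (F count now 1)
Step 6: +0 fires, +1 burnt (F count now 0)
Fire out after step 6
Initially T: 15, now '.': 24
Total burnt (originally-T cells now '.'): 14

Answer: 14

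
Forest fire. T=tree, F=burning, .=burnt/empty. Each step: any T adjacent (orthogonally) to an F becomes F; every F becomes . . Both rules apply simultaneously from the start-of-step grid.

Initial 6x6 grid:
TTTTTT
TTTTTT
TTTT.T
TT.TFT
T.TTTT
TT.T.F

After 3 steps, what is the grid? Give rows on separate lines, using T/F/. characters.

Step 1: 4 trees catch fire, 2 burn out
  TTTTTT
  TTTTTT
  TTTT.T
  TT.F.F
  T.TTFF
  TT.T..
Step 2: 3 trees catch fire, 4 burn out
  TTTTTT
  TTTTTT
  TTTF.F
  TT....
  T.TF..
  TT.T..
Step 3: 5 trees catch fire, 3 burn out
  TTTTTT
  TTTFTF
  TTF...
  TT....
  T.F...
  TT.F..

TTTTTT
TTTFTF
TTF...
TT....
T.F...
TT.F..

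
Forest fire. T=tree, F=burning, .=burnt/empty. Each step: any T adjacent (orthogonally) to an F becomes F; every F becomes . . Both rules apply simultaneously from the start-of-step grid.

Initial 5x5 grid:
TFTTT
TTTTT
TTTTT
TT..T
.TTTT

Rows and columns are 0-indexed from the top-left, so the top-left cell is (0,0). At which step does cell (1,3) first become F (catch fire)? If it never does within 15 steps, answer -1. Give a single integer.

Step 1: cell (1,3)='T' (+3 fires, +1 burnt)
Step 2: cell (1,3)='T' (+4 fires, +3 burnt)
Step 3: cell (1,3)='F' (+5 fires, +4 burnt)
  -> target ignites at step 3
Step 4: cell (1,3)='.' (+4 fires, +5 burnt)
Step 5: cell (1,3)='.' (+2 fires, +4 burnt)
Step 6: cell (1,3)='.' (+2 fires, +2 burnt)
Step 7: cell (1,3)='.' (+1 fires, +2 burnt)
Step 8: cell (1,3)='.' (+0 fires, +1 burnt)
  fire out at step 8

3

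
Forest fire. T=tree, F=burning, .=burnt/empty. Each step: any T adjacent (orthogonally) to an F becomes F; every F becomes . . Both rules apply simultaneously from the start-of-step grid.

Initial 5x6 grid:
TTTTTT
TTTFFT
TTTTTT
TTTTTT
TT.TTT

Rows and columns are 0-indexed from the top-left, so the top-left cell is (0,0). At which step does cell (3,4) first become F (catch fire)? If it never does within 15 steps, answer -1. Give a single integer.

Step 1: cell (3,4)='T' (+6 fires, +2 burnt)
Step 2: cell (3,4)='F' (+7 fires, +6 burnt)
  -> target ignites at step 2
Step 3: cell (3,4)='.' (+7 fires, +7 burnt)
Step 4: cell (3,4)='.' (+4 fires, +7 burnt)
Step 5: cell (3,4)='.' (+2 fires, +4 burnt)
Step 6: cell (3,4)='.' (+1 fires, +2 burnt)
Step 7: cell (3,4)='.' (+0 fires, +1 burnt)
  fire out at step 7

2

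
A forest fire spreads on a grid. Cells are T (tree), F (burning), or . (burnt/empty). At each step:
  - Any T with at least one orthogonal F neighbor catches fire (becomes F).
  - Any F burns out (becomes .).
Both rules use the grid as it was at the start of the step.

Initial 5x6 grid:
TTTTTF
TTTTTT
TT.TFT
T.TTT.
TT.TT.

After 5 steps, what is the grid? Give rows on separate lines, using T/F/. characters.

Step 1: 6 trees catch fire, 2 burn out
  TTTTF.
  TTTTFF
  TT.F.F
  T.TTF.
  TT.TT.
Step 2: 4 trees catch fire, 6 burn out
  TTTF..
  TTTF..
  TT....
  T.TF..
  TT.TF.
Step 3: 4 trees catch fire, 4 burn out
  TTF...
  TTF...
  TT....
  T.F...
  TT.F..
Step 4: 2 trees catch fire, 4 burn out
  TF....
  TF....
  TT....
  T.....
  TT....
Step 5: 3 trees catch fire, 2 burn out
  F.....
  F.....
  TF....
  T.....
  TT....

F.....
F.....
TF....
T.....
TT....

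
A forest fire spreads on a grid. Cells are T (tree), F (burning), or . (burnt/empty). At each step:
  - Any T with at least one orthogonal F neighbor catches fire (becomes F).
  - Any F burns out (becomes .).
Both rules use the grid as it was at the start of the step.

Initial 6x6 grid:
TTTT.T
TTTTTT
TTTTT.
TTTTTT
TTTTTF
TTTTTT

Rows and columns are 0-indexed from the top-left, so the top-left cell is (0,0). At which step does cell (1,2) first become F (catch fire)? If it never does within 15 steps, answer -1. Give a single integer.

Step 1: cell (1,2)='T' (+3 fires, +1 burnt)
Step 2: cell (1,2)='T' (+3 fires, +3 burnt)
Step 3: cell (1,2)='T' (+4 fires, +3 burnt)
Step 4: cell (1,2)='T' (+5 fires, +4 burnt)
Step 5: cell (1,2)='T' (+6 fires, +5 burnt)
Step 6: cell (1,2)='F' (+6 fires, +6 burnt)
  -> target ignites at step 6
Step 7: cell (1,2)='.' (+3 fires, +6 burnt)
Step 8: cell (1,2)='.' (+2 fires, +3 burnt)
Step 9: cell (1,2)='.' (+1 fires, +2 burnt)
Step 10: cell (1,2)='.' (+0 fires, +1 burnt)
  fire out at step 10

6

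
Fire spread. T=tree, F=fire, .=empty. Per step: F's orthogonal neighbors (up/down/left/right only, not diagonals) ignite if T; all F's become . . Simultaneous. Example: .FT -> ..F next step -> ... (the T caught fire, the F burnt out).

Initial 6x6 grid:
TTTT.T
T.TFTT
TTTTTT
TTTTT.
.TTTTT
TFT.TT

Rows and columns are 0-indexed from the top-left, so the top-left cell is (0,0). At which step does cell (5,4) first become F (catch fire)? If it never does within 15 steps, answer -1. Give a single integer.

Step 1: cell (5,4)='T' (+7 fires, +2 burnt)
Step 2: cell (5,4)='T' (+7 fires, +7 burnt)
Step 3: cell (5,4)='T' (+8 fires, +7 burnt)
Step 4: cell (5,4)='T' (+3 fires, +8 burnt)
Step 5: cell (5,4)='F' (+3 fires, +3 burnt)
  -> target ignites at step 5
Step 6: cell (5,4)='.' (+1 fires, +3 burnt)
Step 7: cell (5,4)='.' (+0 fires, +1 burnt)
  fire out at step 7

5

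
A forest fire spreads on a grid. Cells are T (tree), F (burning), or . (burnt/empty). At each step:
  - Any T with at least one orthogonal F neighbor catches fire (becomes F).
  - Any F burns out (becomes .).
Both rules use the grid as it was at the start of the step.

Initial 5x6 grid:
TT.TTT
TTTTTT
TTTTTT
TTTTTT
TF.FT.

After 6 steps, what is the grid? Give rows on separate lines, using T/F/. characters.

Step 1: 4 trees catch fire, 2 burn out
  TT.TTT
  TTTTTT
  TTTTTT
  TFTFTT
  F...F.
Step 2: 5 trees catch fire, 4 burn out
  TT.TTT
  TTTTTT
  TFTFTT
  F.F.FT
  ......
Step 3: 6 trees catch fire, 5 burn out
  TT.TTT
  TFTFTT
  F.F.FT
  .....F
  ......
Step 4: 6 trees catch fire, 6 burn out
  TF.FTT
  F.F.FT
  .....F
  ......
  ......
Step 5: 3 trees catch fire, 6 burn out
  F...FT
  .....F
  ......
  ......
  ......
Step 6: 1 trees catch fire, 3 burn out
  .....F
  ......
  ......
  ......
  ......

.....F
......
......
......
......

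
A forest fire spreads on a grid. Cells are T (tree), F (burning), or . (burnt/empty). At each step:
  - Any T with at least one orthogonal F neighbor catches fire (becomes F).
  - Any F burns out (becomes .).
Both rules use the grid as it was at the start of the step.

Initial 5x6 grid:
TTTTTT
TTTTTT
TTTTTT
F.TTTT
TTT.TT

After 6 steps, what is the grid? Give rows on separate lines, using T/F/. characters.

Step 1: 2 trees catch fire, 1 burn out
  TTTTTT
  TTTTTT
  FTTTTT
  ..TTTT
  FTT.TT
Step 2: 3 trees catch fire, 2 burn out
  TTTTTT
  FTTTTT
  .FTTTT
  ..TTTT
  .FT.TT
Step 3: 4 trees catch fire, 3 burn out
  FTTTTT
  .FTTTT
  ..FTTT
  ..TTTT
  ..F.TT
Step 4: 4 trees catch fire, 4 burn out
  .FTTTT
  ..FTTT
  ...FTT
  ..FTTT
  ....TT
Step 5: 4 trees catch fire, 4 burn out
  ..FTTT
  ...FTT
  ....FT
  ...FTT
  ....TT
Step 6: 4 trees catch fire, 4 burn out
  ...FTT
  ....FT
  .....F
  ....FT
  ....TT

...FTT
....FT
.....F
....FT
....TT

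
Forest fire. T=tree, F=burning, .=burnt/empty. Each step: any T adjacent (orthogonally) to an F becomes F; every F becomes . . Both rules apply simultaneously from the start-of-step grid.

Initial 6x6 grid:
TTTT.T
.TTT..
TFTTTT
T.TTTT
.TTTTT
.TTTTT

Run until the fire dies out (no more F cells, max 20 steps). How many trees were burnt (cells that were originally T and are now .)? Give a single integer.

Answer: 27

Derivation:
Step 1: +3 fires, +1 burnt (F count now 3)
Step 2: +5 fires, +3 burnt (F count now 5)
Step 3: +6 fires, +5 burnt (F count now 6)
Step 4: +6 fires, +6 burnt (F count now 6)
Step 5: +4 fires, +6 burnt (F count now 4)
Step 6: +2 fires, +4 burnt (F count now 2)
Step 7: +1 fires, +2 burnt (F count now 1)
Step 8: +0 fires, +1 burnt (F count now 0)
Fire out after step 8
Initially T: 28, now '.': 35
Total burnt (originally-T cells now '.'): 27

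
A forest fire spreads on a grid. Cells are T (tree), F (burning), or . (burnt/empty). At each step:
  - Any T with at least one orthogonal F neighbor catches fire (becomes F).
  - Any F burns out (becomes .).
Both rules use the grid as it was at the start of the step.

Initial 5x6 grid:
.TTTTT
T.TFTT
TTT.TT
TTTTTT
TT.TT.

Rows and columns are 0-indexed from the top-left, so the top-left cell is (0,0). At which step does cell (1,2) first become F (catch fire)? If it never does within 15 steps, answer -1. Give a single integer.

Step 1: cell (1,2)='F' (+3 fires, +1 burnt)
  -> target ignites at step 1
Step 2: cell (1,2)='.' (+5 fires, +3 burnt)
Step 3: cell (1,2)='.' (+6 fires, +5 burnt)
Step 4: cell (1,2)='.' (+5 fires, +6 burnt)
Step 5: cell (1,2)='.' (+4 fires, +5 burnt)
Step 6: cell (1,2)='.' (+1 fires, +4 burnt)
Step 7: cell (1,2)='.' (+0 fires, +1 burnt)
  fire out at step 7

1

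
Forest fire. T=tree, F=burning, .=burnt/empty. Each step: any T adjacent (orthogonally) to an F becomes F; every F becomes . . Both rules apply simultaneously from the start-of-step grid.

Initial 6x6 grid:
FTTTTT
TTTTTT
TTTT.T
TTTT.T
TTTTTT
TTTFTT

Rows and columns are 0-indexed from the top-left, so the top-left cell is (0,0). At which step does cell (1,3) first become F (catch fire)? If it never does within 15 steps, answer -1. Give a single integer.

Step 1: cell (1,3)='T' (+5 fires, +2 burnt)
Step 2: cell (1,3)='T' (+8 fires, +5 burnt)
Step 3: cell (1,3)='T' (+9 fires, +8 burnt)
Step 4: cell (1,3)='F' (+6 fires, +9 burnt)
  -> target ignites at step 4
Step 5: cell (1,3)='.' (+3 fires, +6 burnt)
Step 6: cell (1,3)='.' (+1 fires, +3 burnt)
Step 7: cell (1,3)='.' (+0 fires, +1 burnt)
  fire out at step 7

4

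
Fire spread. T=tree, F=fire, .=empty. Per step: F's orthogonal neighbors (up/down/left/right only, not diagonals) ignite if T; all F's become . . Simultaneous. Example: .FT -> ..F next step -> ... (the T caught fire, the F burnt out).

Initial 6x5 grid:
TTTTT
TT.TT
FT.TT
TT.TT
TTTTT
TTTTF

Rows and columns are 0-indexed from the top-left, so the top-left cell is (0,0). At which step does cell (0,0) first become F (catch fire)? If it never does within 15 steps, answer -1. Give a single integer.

Step 1: cell (0,0)='T' (+5 fires, +2 burnt)
Step 2: cell (0,0)='F' (+7 fires, +5 burnt)
  -> target ignites at step 2
Step 3: cell (0,0)='.' (+7 fires, +7 burnt)
Step 4: cell (0,0)='.' (+3 fires, +7 burnt)
Step 5: cell (0,0)='.' (+3 fires, +3 burnt)
Step 6: cell (0,0)='.' (+0 fires, +3 burnt)
  fire out at step 6

2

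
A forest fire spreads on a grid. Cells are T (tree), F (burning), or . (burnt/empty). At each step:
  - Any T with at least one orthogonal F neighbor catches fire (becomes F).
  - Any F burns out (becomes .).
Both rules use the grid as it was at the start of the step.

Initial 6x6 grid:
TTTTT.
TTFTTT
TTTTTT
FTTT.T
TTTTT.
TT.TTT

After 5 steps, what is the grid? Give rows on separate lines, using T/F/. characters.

Step 1: 7 trees catch fire, 2 burn out
  TTFTT.
  TF.FTT
  FTFTTT
  .FTT.T
  FTTTT.
  TT.TTT
Step 2: 9 trees catch fire, 7 burn out
  TF.FT.
  F...FT
  .F.FTT
  ..FT.T
  .FTTT.
  FT.TTT
Step 3: 7 trees catch fire, 9 burn out
  F...F.
  .....F
  ....FT
  ...F.T
  ..FTT.
  .F.TTT
Step 4: 2 trees catch fire, 7 burn out
  ......
  ......
  .....F
  .....T
  ...FT.
  ...TTT
Step 5: 3 trees catch fire, 2 burn out
  ......
  ......
  ......
  .....F
  ....F.
  ...FTT

......
......
......
.....F
....F.
...FTT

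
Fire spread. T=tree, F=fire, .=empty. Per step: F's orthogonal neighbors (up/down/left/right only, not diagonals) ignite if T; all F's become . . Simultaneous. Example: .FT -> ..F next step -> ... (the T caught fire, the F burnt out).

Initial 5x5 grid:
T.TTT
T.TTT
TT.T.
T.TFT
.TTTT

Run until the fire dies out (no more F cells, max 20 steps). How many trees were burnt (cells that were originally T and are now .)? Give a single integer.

Step 1: +4 fires, +1 burnt (F count now 4)
Step 2: +3 fires, +4 burnt (F count now 3)
Step 3: +4 fires, +3 burnt (F count now 4)
Step 4: +2 fires, +4 burnt (F count now 2)
Step 5: +0 fires, +2 burnt (F count now 0)
Fire out after step 5
Initially T: 18, now '.': 20
Total burnt (originally-T cells now '.'): 13

Answer: 13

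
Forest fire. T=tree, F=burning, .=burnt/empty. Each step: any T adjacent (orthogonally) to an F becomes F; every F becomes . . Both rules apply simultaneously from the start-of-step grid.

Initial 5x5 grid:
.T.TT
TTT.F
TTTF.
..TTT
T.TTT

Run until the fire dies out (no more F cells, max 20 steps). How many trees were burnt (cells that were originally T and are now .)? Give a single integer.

Step 1: +3 fires, +2 burnt (F count now 3)
Step 2: +6 fires, +3 burnt (F count now 6)
Step 3: +4 fires, +6 burnt (F count now 4)
Step 4: +2 fires, +4 burnt (F count now 2)
Step 5: +0 fires, +2 burnt (F count now 0)
Fire out after step 5
Initially T: 16, now '.': 24
Total burnt (originally-T cells now '.'): 15

Answer: 15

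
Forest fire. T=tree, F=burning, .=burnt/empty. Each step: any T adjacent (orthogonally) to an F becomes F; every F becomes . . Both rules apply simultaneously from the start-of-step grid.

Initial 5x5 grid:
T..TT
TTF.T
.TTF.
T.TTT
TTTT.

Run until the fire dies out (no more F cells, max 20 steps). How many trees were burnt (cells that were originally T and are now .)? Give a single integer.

Step 1: +3 fires, +2 burnt (F count now 3)
Step 2: +5 fires, +3 burnt (F count now 5)
Step 3: +2 fires, +5 burnt (F count now 2)
Step 4: +1 fires, +2 burnt (F count now 1)
Step 5: +1 fires, +1 burnt (F count now 1)
Step 6: +1 fires, +1 burnt (F count now 1)
Step 7: +0 fires, +1 burnt (F count now 0)
Fire out after step 7
Initially T: 16, now '.': 22
Total burnt (originally-T cells now '.'): 13

Answer: 13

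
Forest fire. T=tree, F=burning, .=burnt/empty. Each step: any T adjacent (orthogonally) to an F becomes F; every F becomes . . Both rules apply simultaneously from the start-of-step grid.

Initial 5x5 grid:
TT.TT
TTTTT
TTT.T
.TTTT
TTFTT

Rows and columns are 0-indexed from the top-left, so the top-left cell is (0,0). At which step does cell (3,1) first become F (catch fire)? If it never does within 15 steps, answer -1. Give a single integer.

Step 1: cell (3,1)='T' (+3 fires, +1 burnt)
Step 2: cell (3,1)='F' (+5 fires, +3 burnt)
  -> target ignites at step 2
Step 3: cell (3,1)='.' (+3 fires, +5 burnt)
Step 4: cell (3,1)='.' (+4 fires, +3 burnt)
Step 5: cell (3,1)='.' (+4 fires, +4 burnt)
Step 6: cell (3,1)='.' (+2 fires, +4 burnt)
Step 7: cell (3,1)='.' (+0 fires, +2 burnt)
  fire out at step 7

2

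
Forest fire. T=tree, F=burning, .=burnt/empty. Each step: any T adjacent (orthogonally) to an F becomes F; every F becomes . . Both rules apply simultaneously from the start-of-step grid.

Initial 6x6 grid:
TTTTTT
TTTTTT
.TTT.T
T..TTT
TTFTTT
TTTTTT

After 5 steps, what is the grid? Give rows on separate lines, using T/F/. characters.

Step 1: 3 trees catch fire, 1 burn out
  TTTTTT
  TTTTTT
  .TTT.T
  T..TTT
  TF.FTT
  TTFTTT
Step 2: 5 trees catch fire, 3 burn out
  TTTTTT
  TTTTTT
  .TTT.T
  T..FTT
  F...FT
  TF.FTT
Step 3: 6 trees catch fire, 5 burn out
  TTTTTT
  TTTTTT
  .TTF.T
  F...FT
  .....F
  F...FT
Step 4: 4 trees catch fire, 6 burn out
  TTTTTT
  TTTFTT
  .TF..T
  .....F
  ......
  .....F
Step 5: 5 trees catch fire, 4 burn out
  TTTFTT
  TTF.FT
  .F...F
  ......
  ......
  ......

TTTFTT
TTF.FT
.F...F
......
......
......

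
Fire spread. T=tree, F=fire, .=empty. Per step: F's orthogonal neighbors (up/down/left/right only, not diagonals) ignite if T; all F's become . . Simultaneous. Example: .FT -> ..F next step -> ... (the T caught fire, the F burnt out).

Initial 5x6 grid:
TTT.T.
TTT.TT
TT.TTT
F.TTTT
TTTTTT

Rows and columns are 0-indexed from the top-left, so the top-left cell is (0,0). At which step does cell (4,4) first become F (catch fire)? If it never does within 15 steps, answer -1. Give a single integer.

Step 1: cell (4,4)='T' (+2 fires, +1 burnt)
Step 2: cell (4,4)='T' (+3 fires, +2 burnt)
Step 3: cell (4,4)='T' (+3 fires, +3 burnt)
Step 4: cell (4,4)='T' (+4 fires, +3 burnt)
Step 5: cell (4,4)='F' (+3 fires, +4 burnt)
  -> target ignites at step 5
Step 6: cell (4,4)='.' (+3 fires, +3 burnt)
Step 7: cell (4,4)='.' (+2 fires, +3 burnt)
Step 8: cell (4,4)='.' (+2 fires, +2 burnt)
Step 9: cell (4,4)='.' (+2 fires, +2 burnt)
Step 10: cell (4,4)='.' (+0 fires, +2 burnt)
  fire out at step 10

5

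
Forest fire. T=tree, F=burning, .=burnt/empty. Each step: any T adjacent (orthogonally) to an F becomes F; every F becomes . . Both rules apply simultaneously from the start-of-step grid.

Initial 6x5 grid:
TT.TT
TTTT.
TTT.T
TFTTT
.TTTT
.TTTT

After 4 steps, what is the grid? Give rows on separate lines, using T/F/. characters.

Step 1: 4 trees catch fire, 1 burn out
  TT.TT
  TTTT.
  TFT.T
  F.FTT
  .FTTT
  .TTTT
Step 2: 6 trees catch fire, 4 burn out
  TT.TT
  TFTT.
  F.F.T
  ...FT
  ..FTT
  .FTTT
Step 3: 6 trees catch fire, 6 burn out
  TF.TT
  F.FT.
  ....T
  ....F
  ...FT
  ..FTT
Step 4: 5 trees catch fire, 6 burn out
  F..TT
  ...F.
  ....F
  .....
  ....F
  ...FT

F..TT
...F.
....F
.....
....F
...FT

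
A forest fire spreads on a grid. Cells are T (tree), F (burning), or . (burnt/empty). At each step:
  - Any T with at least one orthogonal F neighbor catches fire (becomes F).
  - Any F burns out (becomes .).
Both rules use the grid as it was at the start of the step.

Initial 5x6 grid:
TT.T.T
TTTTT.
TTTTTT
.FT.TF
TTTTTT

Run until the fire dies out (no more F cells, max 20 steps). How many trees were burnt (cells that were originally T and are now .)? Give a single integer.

Step 1: +6 fires, +2 burnt (F count now 6)
Step 2: +7 fires, +6 burnt (F count now 7)
Step 3: +6 fires, +7 burnt (F count now 6)
Step 4: +2 fires, +6 burnt (F count now 2)
Step 5: +1 fires, +2 burnt (F count now 1)
Step 6: +0 fires, +1 burnt (F count now 0)
Fire out after step 6
Initially T: 23, now '.': 29
Total burnt (originally-T cells now '.'): 22

Answer: 22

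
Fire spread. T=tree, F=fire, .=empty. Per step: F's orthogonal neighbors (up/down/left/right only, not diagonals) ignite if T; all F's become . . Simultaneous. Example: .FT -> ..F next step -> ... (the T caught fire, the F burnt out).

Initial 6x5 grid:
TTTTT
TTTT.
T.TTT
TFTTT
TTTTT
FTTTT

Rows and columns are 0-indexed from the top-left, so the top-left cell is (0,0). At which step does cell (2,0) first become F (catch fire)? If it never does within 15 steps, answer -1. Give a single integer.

Step 1: cell (2,0)='T' (+5 fires, +2 burnt)
Step 2: cell (2,0)='F' (+5 fires, +5 burnt)
  -> target ignites at step 2
Step 3: cell (2,0)='.' (+6 fires, +5 burnt)
Step 4: cell (2,0)='.' (+7 fires, +6 burnt)
Step 5: cell (2,0)='.' (+2 fires, +7 burnt)
Step 6: cell (2,0)='.' (+1 fires, +2 burnt)
Step 7: cell (2,0)='.' (+0 fires, +1 burnt)
  fire out at step 7

2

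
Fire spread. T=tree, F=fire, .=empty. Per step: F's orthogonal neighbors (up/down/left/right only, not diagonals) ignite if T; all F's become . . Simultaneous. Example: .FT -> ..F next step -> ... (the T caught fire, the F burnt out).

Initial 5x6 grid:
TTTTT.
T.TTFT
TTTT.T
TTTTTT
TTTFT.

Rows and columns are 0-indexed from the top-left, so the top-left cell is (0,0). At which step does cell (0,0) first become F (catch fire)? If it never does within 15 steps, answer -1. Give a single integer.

Step 1: cell (0,0)='T' (+6 fires, +2 burnt)
Step 2: cell (0,0)='T' (+7 fires, +6 burnt)
Step 3: cell (0,0)='T' (+5 fires, +7 burnt)
Step 4: cell (0,0)='T' (+3 fires, +5 burnt)
Step 5: cell (0,0)='F' (+2 fires, +3 burnt)
  -> target ignites at step 5
Step 6: cell (0,0)='.' (+1 fires, +2 burnt)
Step 7: cell (0,0)='.' (+0 fires, +1 burnt)
  fire out at step 7

5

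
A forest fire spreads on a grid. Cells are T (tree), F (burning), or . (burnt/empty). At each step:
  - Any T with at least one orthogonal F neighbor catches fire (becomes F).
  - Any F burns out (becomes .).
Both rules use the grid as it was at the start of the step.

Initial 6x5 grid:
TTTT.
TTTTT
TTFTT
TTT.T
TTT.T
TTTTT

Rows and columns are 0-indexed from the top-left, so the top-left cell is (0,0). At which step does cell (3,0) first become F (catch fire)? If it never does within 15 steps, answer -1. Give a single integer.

Step 1: cell (3,0)='T' (+4 fires, +1 burnt)
Step 2: cell (3,0)='T' (+7 fires, +4 burnt)
Step 3: cell (3,0)='F' (+8 fires, +7 burnt)
  -> target ignites at step 3
Step 4: cell (3,0)='.' (+5 fires, +8 burnt)
Step 5: cell (3,0)='.' (+2 fires, +5 burnt)
Step 6: cell (3,0)='.' (+0 fires, +2 burnt)
  fire out at step 6

3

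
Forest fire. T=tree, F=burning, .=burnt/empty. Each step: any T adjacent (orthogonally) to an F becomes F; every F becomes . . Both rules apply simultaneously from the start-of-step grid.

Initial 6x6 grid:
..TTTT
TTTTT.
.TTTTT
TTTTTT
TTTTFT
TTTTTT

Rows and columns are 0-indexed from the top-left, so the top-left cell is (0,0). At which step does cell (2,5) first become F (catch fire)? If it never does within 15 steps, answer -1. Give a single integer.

Step 1: cell (2,5)='T' (+4 fires, +1 burnt)
Step 2: cell (2,5)='T' (+6 fires, +4 burnt)
Step 3: cell (2,5)='F' (+6 fires, +6 burnt)
  -> target ignites at step 3
Step 4: cell (2,5)='.' (+6 fires, +6 burnt)
Step 5: cell (2,5)='.' (+6 fires, +6 burnt)
Step 6: cell (2,5)='.' (+2 fires, +6 burnt)
Step 7: cell (2,5)='.' (+1 fires, +2 burnt)
Step 8: cell (2,5)='.' (+0 fires, +1 burnt)
  fire out at step 8

3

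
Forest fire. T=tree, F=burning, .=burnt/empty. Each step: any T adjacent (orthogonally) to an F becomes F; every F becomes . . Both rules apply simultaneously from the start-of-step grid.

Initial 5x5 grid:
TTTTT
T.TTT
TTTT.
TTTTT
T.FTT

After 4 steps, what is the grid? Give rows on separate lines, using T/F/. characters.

Step 1: 2 trees catch fire, 1 burn out
  TTTTT
  T.TTT
  TTTT.
  TTFTT
  T..FT
Step 2: 4 trees catch fire, 2 burn out
  TTTTT
  T.TTT
  TTFT.
  TF.FT
  T...F
Step 3: 5 trees catch fire, 4 burn out
  TTTTT
  T.FTT
  TF.F.
  F...F
  T....
Step 4: 4 trees catch fire, 5 burn out
  TTFTT
  T..FT
  F....
  .....
  F....

TTFTT
T..FT
F....
.....
F....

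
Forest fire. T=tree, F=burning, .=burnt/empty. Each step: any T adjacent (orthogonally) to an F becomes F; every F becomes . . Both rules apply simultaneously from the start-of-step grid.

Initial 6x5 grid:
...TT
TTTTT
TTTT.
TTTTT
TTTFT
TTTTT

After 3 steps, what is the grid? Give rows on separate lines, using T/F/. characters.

Step 1: 4 trees catch fire, 1 burn out
  ...TT
  TTTTT
  TTTT.
  TTTFT
  TTF.F
  TTTFT
Step 2: 6 trees catch fire, 4 burn out
  ...TT
  TTTTT
  TTTF.
  TTF.F
  TF...
  TTF.F
Step 3: 5 trees catch fire, 6 burn out
  ...TT
  TTTFT
  TTF..
  TF...
  F....
  TF...

...TT
TTTFT
TTF..
TF...
F....
TF...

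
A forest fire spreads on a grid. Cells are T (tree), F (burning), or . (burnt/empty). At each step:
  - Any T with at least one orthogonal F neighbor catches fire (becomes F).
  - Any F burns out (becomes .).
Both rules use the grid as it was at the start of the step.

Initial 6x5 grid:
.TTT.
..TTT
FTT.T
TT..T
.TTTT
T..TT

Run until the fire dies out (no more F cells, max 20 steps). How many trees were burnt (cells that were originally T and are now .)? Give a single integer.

Answer: 18

Derivation:
Step 1: +2 fires, +1 burnt (F count now 2)
Step 2: +2 fires, +2 burnt (F count now 2)
Step 3: +2 fires, +2 burnt (F count now 2)
Step 4: +3 fires, +2 burnt (F count now 3)
Step 5: +4 fires, +3 burnt (F count now 4)
Step 6: +3 fires, +4 burnt (F count now 3)
Step 7: +2 fires, +3 burnt (F count now 2)
Step 8: +0 fires, +2 burnt (F count now 0)
Fire out after step 8
Initially T: 19, now '.': 29
Total burnt (originally-T cells now '.'): 18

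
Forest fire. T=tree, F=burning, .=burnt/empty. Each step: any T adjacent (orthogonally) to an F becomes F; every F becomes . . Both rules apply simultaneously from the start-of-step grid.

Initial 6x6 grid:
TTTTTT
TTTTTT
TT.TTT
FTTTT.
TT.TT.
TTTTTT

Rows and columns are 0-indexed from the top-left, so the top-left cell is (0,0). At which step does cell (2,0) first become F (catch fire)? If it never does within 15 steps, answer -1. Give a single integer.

Step 1: cell (2,0)='F' (+3 fires, +1 burnt)
  -> target ignites at step 1
Step 2: cell (2,0)='.' (+5 fires, +3 burnt)
Step 3: cell (2,0)='.' (+4 fires, +5 burnt)
Step 4: cell (2,0)='.' (+6 fires, +4 burnt)
Step 5: cell (2,0)='.' (+5 fires, +6 burnt)
Step 6: cell (2,0)='.' (+4 fires, +5 burnt)
Step 7: cell (2,0)='.' (+3 fires, +4 burnt)
Step 8: cell (2,0)='.' (+1 fires, +3 burnt)
Step 9: cell (2,0)='.' (+0 fires, +1 burnt)
  fire out at step 9

1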